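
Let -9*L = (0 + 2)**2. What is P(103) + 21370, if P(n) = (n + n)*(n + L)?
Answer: 382468/9 ≈ 42496.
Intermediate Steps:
L = -4/9 (L = -(0 + 2)**2/9 = -1/9*2**2 = -1/9*4 = -4/9 ≈ -0.44444)
P(n) = 2*n*(-4/9 + n) (P(n) = (n + n)*(n - 4/9) = (2*n)*(-4/9 + n) = 2*n*(-4/9 + n))
P(103) + 21370 = (2/9)*103*(-4 + 9*103) + 21370 = (2/9)*103*(-4 + 927) + 21370 = (2/9)*103*923 + 21370 = 190138/9 + 21370 = 382468/9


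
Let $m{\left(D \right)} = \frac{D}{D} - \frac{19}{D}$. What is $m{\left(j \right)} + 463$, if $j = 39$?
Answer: $\frac{18077}{39} \approx 463.51$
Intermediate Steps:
$m{\left(D \right)} = 1 - \frac{19}{D}$
$m{\left(j \right)} + 463 = \frac{-19 + 39}{39} + 463 = \frac{1}{39} \cdot 20 + 463 = \frac{20}{39} + 463 = \frac{18077}{39}$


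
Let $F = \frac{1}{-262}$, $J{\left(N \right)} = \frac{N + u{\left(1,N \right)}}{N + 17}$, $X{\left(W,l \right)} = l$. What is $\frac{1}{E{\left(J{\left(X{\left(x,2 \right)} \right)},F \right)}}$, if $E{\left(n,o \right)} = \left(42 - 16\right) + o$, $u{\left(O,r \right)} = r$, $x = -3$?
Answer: $\frac{262}{6811} \approx 0.038467$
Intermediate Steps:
$J{\left(N \right)} = \frac{2 N}{17 + N}$ ($J{\left(N \right)} = \frac{N + N}{N + 17} = \frac{2 N}{17 + N}$)
$F = - \frac{1}{262} \approx -0.0038168$
$E{\left(n,o \right)} = 26 + o$
$\frac{1}{E{\left(J{\left(X{\left(x,2 \right)} \right)},F \right)}} = \frac{1}{26 - \frac{1}{262}} = \frac{1}{\frac{6811}{262}} = \frac{262}{6811}$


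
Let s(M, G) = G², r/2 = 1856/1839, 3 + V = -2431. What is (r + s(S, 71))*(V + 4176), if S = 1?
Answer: 16155501362/1839 ≈ 8.7849e+6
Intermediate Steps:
V = -2434 (V = -3 - 2431 = -2434)
r = 3712/1839 (r = 2*(1856/1839) = 3712/1839 ≈ 2.0185)
(r + s(S, 71))*(V + 4176) = (3712/1839 + 71²)*(-2434 + 4176) = (3712/1839 + 5041)*1742 = (9274111/1839)*1742 = 16155501362/1839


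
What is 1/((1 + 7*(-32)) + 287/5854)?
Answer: -5854/1305155 ≈ -0.0044853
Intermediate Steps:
1/((1 + 7*(-32)) + 287/5854) = 1/((1 - 224) + 287*(1/5854)) = 1/(-223 + 287/5854) = 1/(-1305155/5854) = -5854/1305155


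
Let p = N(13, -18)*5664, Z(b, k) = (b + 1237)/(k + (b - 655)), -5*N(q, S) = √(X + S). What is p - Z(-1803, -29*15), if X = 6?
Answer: -566/2893 - 11328*I*√3/5 ≈ -0.19564 - 3924.1*I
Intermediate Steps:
N(q, S) = -√(6 + S)/5
Z(b, k) = (1237 + b)/(-655 + b + k) (Z(b, k) = (1237 + b)/(k + (-655 + b)) = (1237 + b)/(-655 + b + k))
p = -11328*I*√3/5 (p = -√(6 - 18)/5*5664 = -2*I*√3/5*5664 = -11328*I*√3/5 ≈ -3924.1*I)
p - Z(-1803, -29*15) = -11328*I*√3/5 - (1237 - 1803)/(-655 - 1803 - 29*15) = -11328*I*√3/5 - (-566)/(-655 - 1803 - 435) = -11328*I*√3/5 - (-566)/(-2893) = -11328*I*√3/5 - (-1)*(-566)/2893 = -11328*I*√3/5 - 1*566/2893 = -11328*I*√3/5 - 566/2893 = -566/2893 - 11328*I*√3/5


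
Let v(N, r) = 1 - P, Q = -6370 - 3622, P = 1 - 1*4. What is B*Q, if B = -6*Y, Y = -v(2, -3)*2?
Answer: -479616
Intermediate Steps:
P = -3 (P = 1 - 4 = -3)
Q = -9992
v(N, r) = 4 (v(N, r) = 1 - 1*(-3) = 1 + 3 = 4)
Y = -8 (Y = -1*4*2 = -4*2 = -8)
B = 48 (B = -6*(-8) = 48)
B*Q = 48*(-9992) = -479616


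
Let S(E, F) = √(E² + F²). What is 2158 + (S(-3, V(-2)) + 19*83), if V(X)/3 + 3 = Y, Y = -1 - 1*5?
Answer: 3735 + 3*√82 ≈ 3762.2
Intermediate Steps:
Y = -6 (Y = -1 - 5 = -6)
V(X) = -27 (V(X) = -9 + 3*(-6) = -9 - 18 = -27)
2158 + (S(-3, V(-2)) + 19*83) = 2158 + (√((-3)² + (-27)²) + 19*83) = 2158 + (√(9 + 729) + 1577) = 2158 + (√738 + 1577) = 2158 + (3*√82 + 1577) = 2158 + (1577 + 3*√82) = 3735 + 3*√82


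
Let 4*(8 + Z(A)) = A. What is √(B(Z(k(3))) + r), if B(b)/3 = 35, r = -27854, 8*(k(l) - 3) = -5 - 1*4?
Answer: I*√27749 ≈ 166.58*I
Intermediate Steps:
k(l) = 15/8 (k(l) = 3 + (-5 - 1*4)/8 = 3 + (-5 - 4)/8 = 3 + (⅛)*(-9) = 3 - 9/8 = 15/8)
Z(A) = -8 + A/4
B(b) = 105 (B(b) = 3*35 = 105)
√(B(Z(k(3))) + r) = √(105 - 27854) = √(-27749) = I*√27749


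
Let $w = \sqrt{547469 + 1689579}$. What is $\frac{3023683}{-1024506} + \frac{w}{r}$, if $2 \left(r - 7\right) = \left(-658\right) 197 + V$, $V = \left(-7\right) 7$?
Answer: $- \frac{3023683}{1024506} - \frac{44 \sqrt{4622}}{129661} \approx -2.9744$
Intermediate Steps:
$V = -49$
$r = - \frac{129661}{2}$ ($r = 7 + \frac{\left(-658\right) 197 - 49}{2} = 7 + \frac{-129626 - 49}{2} = 7 + \frac{1}{2} \left(-129675\right) = 7 - \frac{129675}{2} = - \frac{129661}{2} \approx -64831.0$)
$w = 22 \sqrt{4622}$ ($w = \sqrt{2237048} = 22 \sqrt{4622} \approx 1495.7$)
$\frac{3023683}{-1024506} + \frac{w}{r} = \frac{3023683}{-1024506} + \frac{22 \sqrt{4622}}{- \frac{129661}{2}} = 3023683 \left(- \frac{1}{1024506}\right) + 22 \sqrt{4622} \left(- \frac{2}{129661}\right) = - \frac{3023683}{1024506} - \frac{44 \sqrt{4622}}{129661}$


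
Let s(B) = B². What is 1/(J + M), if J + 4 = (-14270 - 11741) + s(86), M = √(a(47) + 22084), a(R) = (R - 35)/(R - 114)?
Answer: -1247473/23225220171 - 8*√1548973/23225220171 ≈ -5.4141e-5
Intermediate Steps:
a(R) = (-35 + R)/(-114 + R)
M = 8*√1548973/67 (M = √((-35 + 47)/(-114 + 47) + 22084) = √(12/(-67) + 22084) = √(-1/67*12 + 22084) = √(-12/67 + 22084) = √(1479616/67) = 8*√1548973/67 ≈ 148.61)
J = -18619 (J = -4 + ((-14270 - 11741) + 86²) = -4 + (-26011 + 7396) = -4 - 18615 = -18619)
1/(J + M) = 1/(-18619 + 8*√1548973/67)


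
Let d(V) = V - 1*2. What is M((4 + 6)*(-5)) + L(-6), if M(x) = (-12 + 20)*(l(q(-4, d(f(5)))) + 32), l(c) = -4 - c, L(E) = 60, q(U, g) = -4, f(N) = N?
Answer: 316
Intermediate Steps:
d(V) = -2 + V (d(V) = V - 2 = -2 + V)
M(x) = 256 (M(x) = (-12 + 20)*((-4 - 1*(-4)) + 32) = 8*((-4 + 4) + 32) = 8*(0 + 32) = 8*32 = 256)
M((4 + 6)*(-5)) + L(-6) = 256 + 60 = 316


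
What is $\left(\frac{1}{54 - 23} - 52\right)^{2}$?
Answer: $\frac{2595321}{961} \approx 2700.6$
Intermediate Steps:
$\left(\frac{1}{54 - 23} - 52\right)^{2} = \left(\frac{1}{31} - 52\right)^{2} = \left(- \frac{1611}{31}\right)^{2} = \frac{2595321}{961}$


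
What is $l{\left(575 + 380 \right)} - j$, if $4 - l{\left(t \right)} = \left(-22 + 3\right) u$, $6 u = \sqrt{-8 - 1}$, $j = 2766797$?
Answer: $-2766793 + \frac{19 i}{2} \approx -2.7668 \cdot 10^{6} + 9.5 i$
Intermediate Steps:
$u = \frac{i}{2}$ ($u = \frac{\sqrt{-8 - 1}}{6} = \frac{\sqrt{-9}}{6} = \frac{3 i}{6} = \frac{i}{2} \approx 0.5 i$)
$l{\left(t \right)} = 4 + \frac{19 i}{2}$ ($l{\left(t \right)} = 4 - \left(-22 + 3\right) \frac{i}{2} = 4 - - 19 \frac{i}{2} = 4 - - \frac{19 i}{2} = 4 + \frac{19 i}{2}$)
$l{\left(575 + 380 \right)} - j = \left(4 + \frac{19 i}{2}\right) - 2766797 = -2766793 + \frac{19 i}{2}$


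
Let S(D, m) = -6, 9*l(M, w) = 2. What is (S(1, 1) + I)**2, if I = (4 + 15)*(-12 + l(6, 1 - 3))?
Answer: 4276624/81 ≈ 52798.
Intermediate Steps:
l(M, w) = 2/9 (l(M, w) = (1/9)*2 = 2/9)
I = -2014/9 (I = (4 + 15)*(-12 + 2/9) = 19*(-106/9) = -2014/9 ≈ -223.78)
(S(1, 1) + I)**2 = (-6 - 2014/9)**2 = (-2068/9)**2 = 4276624/81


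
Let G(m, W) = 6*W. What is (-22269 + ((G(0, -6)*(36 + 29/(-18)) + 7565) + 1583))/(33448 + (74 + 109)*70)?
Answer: -14359/46258 ≈ -0.31041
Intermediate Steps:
(-22269 + ((G(0, -6)*(36 + 29/(-18)) + 7565) + 1583))/(33448 + (74 + 109)*70) = (-22269 + (((6*(-6))*(36 + 29/(-18)) + 7565) + 1583))/(33448 + (74 + 109)*70) = (-22269 + ((-36*(36 + 29*(-1/18)) + 7565) + 1583))/(33448 + 183*70) = (-22269 + ((-36*(36 - 29/18) + 7565) + 1583))/(33448 + 12810) = (-22269 + ((-36*619/18 + 7565) + 1583))/46258 = (-22269 + ((-1238 + 7565) + 1583))*(1/46258) = (-22269 + (6327 + 1583))*(1/46258) = (-22269 + 7910)*(1/46258) = -14359*1/46258 = -14359/46258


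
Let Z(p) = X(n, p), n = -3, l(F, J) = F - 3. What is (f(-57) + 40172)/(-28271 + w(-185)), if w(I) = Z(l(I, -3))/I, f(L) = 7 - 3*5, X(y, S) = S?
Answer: -7430340/5229947 ≈ -1.4207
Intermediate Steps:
l(F, J) = -3 + F
Z(p) = p
f(L) = -8 (f(L) = 7 - 15 = -8)
w(I) = (-3 + I)/I
(f(-57) + 40172)/(-28271 + w(-185)) = (-8 + 40172)/(-28271 + (-3 - 185)/(-185)) = 40164/(-28271 - 1/185*(-188)) = 40164/(-28271 + 188/185) = 40164/(-5229947/185) = 40164*(-185/5229947) = -7430340/5229947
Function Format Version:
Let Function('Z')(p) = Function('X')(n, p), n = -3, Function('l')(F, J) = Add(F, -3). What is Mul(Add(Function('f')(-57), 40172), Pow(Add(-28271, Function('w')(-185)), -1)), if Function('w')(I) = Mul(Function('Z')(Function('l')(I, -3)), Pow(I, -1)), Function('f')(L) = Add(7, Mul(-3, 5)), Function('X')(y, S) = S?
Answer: Rational(-7430340, 5229947) ≈ -1.4207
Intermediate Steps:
Function('l')(F, J) = Add(-3, F)
Function('Z')(p) = p
Function('f')(L) = -8 (Function('f')(L) = Add(7, -15) = -8)
Function('w')(I) = Mul(Pow(I, -1), Add(-3, I)) (Function('w')(I) = Mul(Add(-3, I), Pow(I, -1)) = Mul(Pow(I, -1), Add(-3, I)))
Mul(Add(Function('f')(-57), 40172), Pow(Add(-28271, Function('w')(-185)), -1)) = Mul(Add(-8, 40172), Pow(Add(-28271, Mul(Pow(-185, -1), Add(-3, -185))), -1)) = Mul(40164, Pow(Add(-28271, Mul(Rational(-1, 185), -188)), -1)) = Mul(40164, Pow(Add(-28271, Rational(188, 185)), -1)) = Mul(40164, Pow(Rational(-5229947, 185), -1)) = Mul(40164, Rational(-185, 5229947)) = Rational(-7430340, 5229947)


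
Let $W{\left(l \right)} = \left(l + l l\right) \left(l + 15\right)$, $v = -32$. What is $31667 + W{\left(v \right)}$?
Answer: $14803$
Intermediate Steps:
$W{\left(l \right)} = \left(15 + l\right) \left(l + l^{2}\right)$ ($W{\left(l \right)} = \left(l + l^{2}\right) \left(15 + l\right) = \left(15 + l\right) \left(l + l^{2}\right)$)
$31667 + W{\left(v \right)} = 31667 - 32 \left(15 + \left(-32\right)^{2} + 16 \left(-32\right)\right) = 31667 - 32 \left(15 + 1024 - 512\right) = 31667 - 16864 = 14803$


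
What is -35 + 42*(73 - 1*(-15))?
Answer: 3661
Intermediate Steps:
-35 + 42*(73 - 1*(-15)) = -35 + 42*(73 + 15) = -35 + 42*88 = -35 + 3696 = 3661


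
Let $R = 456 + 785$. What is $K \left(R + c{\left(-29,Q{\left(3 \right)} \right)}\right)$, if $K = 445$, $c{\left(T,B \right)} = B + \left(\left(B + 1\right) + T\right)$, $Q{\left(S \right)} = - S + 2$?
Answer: $538895$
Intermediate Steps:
$Q{\left(S \right)} = 2 - S$
$c{\left(T,B \right)} = 1 + T + 2 B$ ($c{\left(T,B \right)} = B + \left(\left(1 + B\right) + T\right) = B + \left(1 + B + T\right) = 1 + T + 2 B$)
$R = 1241$
$K \left(R + c{\left(-29,Q{\left(3 \right)} \right)}\right) = 445 \left(1241 + \left(1 - 29 + 2 \left(2 - 3\right)\right)\right) = 445 \left(1241 + \left(1 - 29 + 2 \left(-1\right)\right)\right) = 445 \left(1241 - 30\right) = 445 \cdot 1211 = 538895$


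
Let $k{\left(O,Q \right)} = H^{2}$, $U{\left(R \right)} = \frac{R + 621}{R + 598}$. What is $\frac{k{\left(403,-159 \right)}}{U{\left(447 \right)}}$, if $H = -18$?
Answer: $\frac{28215}{89} \approx 317.02$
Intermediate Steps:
$U{\left(R \right)} = \frac{621 + R}{598 + R}$
$k{\left(O,Q \right)} = 324$ ($k{\left(O,Q \right)} = \left(-18\right)^{2} = 324$)
$\frac{k{\left(403,-159 \right)}}{U{\left(447 \right)}} = \frac{324}{\frac{1}{598 + 447} \left(621 + 447\right)} = \frac{324}{\frac{1}{1045} \cdot 1068} = \frac{324}{\frac{1068}{1045}} = 324 \cdot \frac{1045}{1068} = \frac{28215}{89}$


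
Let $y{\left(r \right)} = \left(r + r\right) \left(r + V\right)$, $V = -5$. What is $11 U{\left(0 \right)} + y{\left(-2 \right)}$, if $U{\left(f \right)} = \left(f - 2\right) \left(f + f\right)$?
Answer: $28$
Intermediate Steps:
$y{\left(r \right)} = 2 r \left(-5 + r\right)$ ($y{\left(r \right)} = \left(r + r\right) \left(r - 5\right) = 2 r \left(-5 + r\right)$)
$U{\left(f \right)} = 2 f \left(-2 + f\right)$ ($U{\left(f \right)} = \left(-2 + f\right) 2 f = 2 f \left(-2 + f\right)$)
$11 U{\left(0 \right)} + y{\left(-2 \right)} = 11 \cdot 2 \cdot 0 \left(-2 + 0\right) + 2 \left(-2\right) \left(-5 - 2\right) = 11 \cdot 2 \cdot 0 \left(-2\right) + 2 \left(-2\right) \left(-7\right) = 11 \cdot 0 + 28 = 0 + 28 = 28$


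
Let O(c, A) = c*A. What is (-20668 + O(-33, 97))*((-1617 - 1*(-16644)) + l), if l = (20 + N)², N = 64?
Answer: -527099127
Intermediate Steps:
O(c, A) = A*c
l = 7056 (l = (20 + 64)² = 84² = 7056)
(-20668 + O(-33, 97))*((-1617 - 1*(-16644)) + l) = (-20668 + 97*(-33))*((-1617 - 1*(-16644)) + 7056) = (-20668 - 3201)*((-1617 + 16644) + 7056) = -23869*(15027 + 7056) = -23869*22083 = -527099127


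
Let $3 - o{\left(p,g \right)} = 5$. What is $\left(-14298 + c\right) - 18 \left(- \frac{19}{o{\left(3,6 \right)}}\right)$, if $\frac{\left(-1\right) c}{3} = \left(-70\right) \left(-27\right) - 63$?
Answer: $-19950$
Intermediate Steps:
$o{\left(p,g \right)} = -2$ ($o{\left(p,g \right)} = 3 - 5 = -2$)
$c = -5481$ ($c = - 3 \left(\left(-70\right) \left(-27\right) - 63\right) = - 3 \left(1890 - 63\right) = \left(-3\right) 1827 = -5481$)
$\left(-14298 + c\right) - 18 \left(- \frac{19}{o{\left(3,6 \right)}}\right) = \left(-14298 - 5481\right) - 18 \left(- \frac{19}{-2}\right) = -19779 - 18 \left(\left(-19\right) \left(- \frac{1}{2}\right)\right) = -19779 - 171 = -19950$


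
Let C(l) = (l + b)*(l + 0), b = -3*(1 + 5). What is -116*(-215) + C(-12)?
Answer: 25300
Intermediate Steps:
b = -18 (b = -3*6 = -18)
C(l) = l*(-18 + l) (C(l) = (l - 18)*(l + 0) = (-18 + l)*l = l*(-18 + l))
-116*(-215) + C(-12) = -116*(-215) - 12*(-18 - 12) = 24940 - 12*(-30) = 24940 + 360 = 25300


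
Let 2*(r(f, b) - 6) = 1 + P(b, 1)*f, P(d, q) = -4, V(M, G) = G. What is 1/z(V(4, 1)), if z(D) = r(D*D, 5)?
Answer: 2/9 ≈ 0.22222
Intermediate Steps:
r(f, b) = 13/2 - 2*f (r(f, b) = 6 + (1 - 4*f)/2 = 6 + (1/2 - 2*f) = 13/2 - 2*f)
z(D) = 13/2 - 2*D**2 (z(D) = 13/2 - 2*D*D = 13/2 - 2*D**2)
1/z(V(4, 1)) = 1/(13/2 - 2*1**2) = 1/(13/2 - 2*1) = 1/(13/2 - 2) = 1/(9/2) = 2/9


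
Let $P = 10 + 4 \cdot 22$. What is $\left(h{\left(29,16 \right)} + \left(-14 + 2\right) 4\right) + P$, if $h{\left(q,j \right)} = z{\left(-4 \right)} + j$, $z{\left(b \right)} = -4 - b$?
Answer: $66$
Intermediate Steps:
$h{\left(q,j \right)} = j$ ($h{\left(q,j \right)} = \left(-4 - -4\right) + j = \left(-4 + 4\right) + j = 0 + j = j$)
$P = 98$ ($P = 10 + 88 = 98$)
$\left(h{\left(29,16 \right)} + \left(-14 + 2\right) 4\right) + P = \left(16 + \left(-14 + 2\right) 4\right) + 98 = \left(16 - 48\right) + 98 = -32 + 98 = 66$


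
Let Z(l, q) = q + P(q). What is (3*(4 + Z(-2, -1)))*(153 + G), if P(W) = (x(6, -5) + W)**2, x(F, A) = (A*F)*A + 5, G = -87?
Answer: 4696362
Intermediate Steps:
x(F, A) = 5 + F*A**2 (x(F, A) = F*A**2 + 5 = 5 + F*A**2)
P(W) = (155 + W)**2 (P(W) = ((5 + 6*(-5)**2) + W)**2 = ((5 + 6*25) + W)**2 = ((5 + 150) + W)**2 = (155 + W)**2)
Z(l, q) = q + (155 + q)**2
(3*(4 + Z(-2, -1)))*(153 + G) = (3*(4 + (-1 + (155 - 1)**2)))*(153 - 87) = (3*(4 + (-1 + 154**2)))*66 = (3*(4 + (-1 + 23716)))*66 = (3*(4 + 23715))*66 = (3*23719)*66 = 71157*66 = 4696362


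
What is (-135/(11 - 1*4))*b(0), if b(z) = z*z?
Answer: 0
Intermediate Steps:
b(z) = z**2
(-135/(11 - 1*4))*b(0) = -135/(11 - 1*4)*0**2 = -135/(11 - 4)*0 = -135/7*0 = 0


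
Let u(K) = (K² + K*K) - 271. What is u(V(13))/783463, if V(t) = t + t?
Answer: 1081/783463 ≈ 0.0013798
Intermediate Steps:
V(t) = 2*t
u(K) = -271 + 2*K² (u(K) = (K² + K²) - 271 = 2*K² - 271 = -271 + 2*K²)
u(V(13))/783463 = (-271 + 2*(2*13)²)/783463 = (-271 + 2*26²)*(1/783463) = (-271 + 2*676)*(1/783463) = (-271 + 1352)*(1/783463) = 1081*(1/783463) = 1081/783463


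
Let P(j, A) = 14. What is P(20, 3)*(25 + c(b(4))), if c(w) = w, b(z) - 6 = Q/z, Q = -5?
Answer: 833/2 ≈ 416.50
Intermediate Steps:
b(z) = 6 - 5/z
P(20, 3)*(25 + c(b(4))) = 14*(25 + (6 - 5/4)) = 14*(25 + 19/4) = 14*(119/4) = 833/2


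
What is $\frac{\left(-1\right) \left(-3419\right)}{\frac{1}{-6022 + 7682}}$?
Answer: $5675540$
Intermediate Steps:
$\frac{\left(-1\right) \left(-3419\right)}{\frac{1}{-6022 + 7682}} = \frac{3419}{\frac{1}{1660}} = 3419 \frac{1}{\frac{1}{1660}} = 3419 \cdot 1660 = 5675540$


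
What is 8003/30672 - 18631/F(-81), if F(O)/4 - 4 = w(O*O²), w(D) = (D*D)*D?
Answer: 1201207366282026795859/4603702653829556916624 ≈ 0.26092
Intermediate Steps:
w(D) = D³ (w(D) = D²*D = D³)
F(O) = 16 + 4*O⁹ (F(O) = 16 + 4*(O*O²)³ = 16 + 4*(O³)³ = 16 + 4*O⁹)
8003/30672 - 18631/F(-81) = 8003/30672 - 18631/(16 + 4*(-81)⁹) = 8003*(1/30672) - 18631/(16 + 4*(-150094635296999121)) = 8003/30672 - 18631/(16 - 600378541187996484) = 8003/30672 - 18631/(-600378541187996468) = 8003/30672 - 18631*(-1/600378541187996468) = 8003/30672 + 18631/600378541187996468 = 1201207366282026795859/4603702653829556916624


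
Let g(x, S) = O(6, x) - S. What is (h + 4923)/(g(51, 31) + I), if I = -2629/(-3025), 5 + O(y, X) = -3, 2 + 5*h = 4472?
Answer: -228525/1498 ≈ -152.55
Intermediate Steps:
h = 894 (h = -2/5 + (1/5)*4472 = -2/5 + 4472/5 = 894)
O(y, X) = -8 (O(y, X) = -5 - 3 = -8)
I = 239/275 (I = -2629*(-1/3025) = 239/275 ≈ 0.86909)
g(x, S) = -8 - S
(h + 4923)/(g(51, 31) + I) = (894 + 4923)/((-8 - 1*31) + 239/275) = 5817/((-8 - 31) + 239/275) = 5817/(-39 + 239/275) = 5817/(-10486/275) = 5817*(-275/10486) = -228525/1498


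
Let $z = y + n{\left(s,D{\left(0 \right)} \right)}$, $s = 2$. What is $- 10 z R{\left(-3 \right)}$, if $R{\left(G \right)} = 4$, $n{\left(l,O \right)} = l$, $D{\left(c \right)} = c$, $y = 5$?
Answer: $-280$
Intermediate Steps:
$z = 7$ ($z = 5 + 2 = 7$)
$- 10 z R{\left(-3 \right)} = \left(-10\right) 7 \cdot 4 = \left(-70\right) 4 = -280$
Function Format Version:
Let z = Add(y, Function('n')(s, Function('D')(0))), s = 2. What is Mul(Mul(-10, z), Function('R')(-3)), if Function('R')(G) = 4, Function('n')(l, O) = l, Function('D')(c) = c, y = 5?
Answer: -280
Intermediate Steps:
z = 7 (z = Add(5, 2) = 7)
Mul(Mul(-10, z), Function('R')(-3)) = Mul(Mul(-10, 7), 4) = Mul(-70, 4) = -280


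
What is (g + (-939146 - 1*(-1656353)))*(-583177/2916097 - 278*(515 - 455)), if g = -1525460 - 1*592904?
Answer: 68153791322675509/2916097 ≈ 2.3372e+10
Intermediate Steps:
g = -2118364 (g = -1525460 - 592904 = -2118364)
(g + (-939146 - 1*(-1656353)))*(-583177/2916097 - 278*(515 - 455)) = (-2118364 + (-939146 - 1*(-1656353)))*(-583177/2916097 - 278*(515 - 455)) = (-2118364 + (-939146 + 1656353))*(-583177*1/2916097 - 278*60) = (-2118364 + 717207)*(-583177/2916097 - 16680) = -1401157*(-48641081137/2916097) = 68153791322675509/2916097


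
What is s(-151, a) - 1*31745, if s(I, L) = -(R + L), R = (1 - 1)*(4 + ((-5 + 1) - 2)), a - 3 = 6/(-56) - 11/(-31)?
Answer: -27557479/868 ≈ -31748.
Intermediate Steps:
a = 2819/868 (a = 3 + (6/(-56) - 11/(-31)) = 3 + (6*(-1/56) - 11*(-1/31)) = 3 + (-3/28 + 11/31) = 3 + 215/868 = 2819/868 ≈ 3.2477)
R = 0 (R = 0*(4 + (-4 - 2)) = 0*(4 - 6) = 0*(-2) = 0)
s(I, L) = -L (s(I, L) = -(0 + L) = -L)
s(-151, a) - 1*31745 = -1*2819/868 - 1*31745 = -2819/868 - 31745 = -27557479/868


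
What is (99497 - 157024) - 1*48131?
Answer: -105658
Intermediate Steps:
(99497 - 157024) - 1*48131 = -57527 - 48131 = -105658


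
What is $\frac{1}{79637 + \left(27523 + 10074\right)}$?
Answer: $\frac{1}{117234} \approx 8.53 \cdot 10^{-6}$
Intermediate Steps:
$\frac{1}{79637 + \left(27523 + 10074\right)} = \frac{1}{79637 + 37597} = \frac{1}{117234}$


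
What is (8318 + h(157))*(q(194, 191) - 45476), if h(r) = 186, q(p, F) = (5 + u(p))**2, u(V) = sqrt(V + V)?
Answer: -383215752 + 170080*sqrt(97) ≈ -3.8154e+8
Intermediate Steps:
u(V) = sqrt(2)*sqrt(V) (u(V) = sqrt(2*V) = sqrt(2)*sqrt(V))
q(p, F) = (5 + sqrt(2)*sqrt(p))**2
(8318 + h(157))*(q(194, 191) - 45476) = (8318 + 186)*((5 + sqrt(2)*sqrt(194))**2 - 45476) = 8504*((5 + 2*sqrt(97))**2 - 45476) = 8504*(-45476 + (5 + 2*sqrt(97))**2) = -386727904 + 8504*(5 + 2*sqrt(97))**2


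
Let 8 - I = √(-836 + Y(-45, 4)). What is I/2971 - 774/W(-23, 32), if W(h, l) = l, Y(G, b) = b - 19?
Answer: -1149649/47536 - I*√851/2971 ≈ -24.185 - 0.0098189*I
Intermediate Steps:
Y(G, b) = -19 + b
I = 8 - I*√851 (I = 8 - √(-836 + (-19 + 4)) = 8 - √(-836 - 15) = 8 - √(-851) = 8 - I*√851 ≈ 8.0 - 29.172*I)
I/2971 - 774/W(-23, 32) = (8 - I*√851)/2971 - 774/32 = (8 - I*√851)*(1/2971) - 774*1/32 = (8/2971 - I*√851/2971) - 387/16 = -1149649/47536 - I*√851/2971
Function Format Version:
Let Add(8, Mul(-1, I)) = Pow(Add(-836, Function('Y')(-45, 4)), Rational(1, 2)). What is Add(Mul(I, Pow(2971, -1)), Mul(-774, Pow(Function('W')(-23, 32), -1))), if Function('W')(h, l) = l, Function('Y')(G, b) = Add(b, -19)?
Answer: Add(Rational(-1149649, 47536), Mul(Rational(-1, 2971), I, Pow(851, Rational(1, 2)))) ≈ Add(-24.185, Mul(-0.0098189, I))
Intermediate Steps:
Function('Y')(G, b) = Add(-19, b)
I = Add(8, Mul(-1, I, Pow(851, Rational(1, 2)))) (I = Add(8, Mul(-1, Pow(Add(-836, Add(-19, 4)), Rational(1, 2)))) = Add(8, Mul(-1, Pow(Add(-836, -15), Rational(1, 2)))) = Add(8, Mul(-1, Pow(-851, Rational(1, 2)))) = Add(8, Mul(-1, Mul(I, Pow(851, Rational(1, 2))))) = Add(8, Mul(-1, I, Pow(851, Rational(1, 2)))) ≈ Add(8.0000, Mul(-29.172, I)))
Add(Mul(I, Pow(2971, -1)), Mul(-774, Pow(Function('W')(-23, 32), -1))) = Add(Mul(Add(8, Mul(-1, I, Pow(851, Rational(1, 2)))), Pow(2971, -1)), Mul(-774, Pow(32, -1))) = Add(Mul(Add(8, Mul(-1, I, Pow(851, Rational(1, 2)))), Rational(1, 2971)), Mul(-774, Rational(1, 32))) = Add(Add(Rational(8, 2971), Mul(Rational(-1, 2971), I, Pow(851, Rational(1, 2)))), Rational(-387, 16)) = Add(Rational(-1149649, 47536), Mul(Rational(-1, 2971), I, Pow(851, Rational(1, 2))))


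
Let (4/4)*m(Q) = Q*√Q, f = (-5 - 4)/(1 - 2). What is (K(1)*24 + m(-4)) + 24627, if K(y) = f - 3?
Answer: 24771 - 8*I ≈ 24771.0 - 8.0*I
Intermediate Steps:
f = 9 (f = -9/(-1) = -9*(-1) = 9)
m(Q) = Q^(3/2) (m(Q) = Q*√Q = Q^(3/2))
K(y) = 6 (K(y) = 9 - 3 = 6)
(K(1)*24 + m(-4)) + 24627 = (6*24 + (-4)^(3/2)) + 24627 = (144 - 8*I) + 24627 = 24771 - 8*I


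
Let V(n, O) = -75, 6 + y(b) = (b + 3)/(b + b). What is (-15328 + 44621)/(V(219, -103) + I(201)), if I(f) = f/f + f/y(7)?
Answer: -1083841/4145 ≈ -261.48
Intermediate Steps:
y(b) = -6 + (3 + b)/(2*b) (y(b) = -6 + (b + 3)/(b + b) = -6 + (3 + b)/((2*b)) = -6 + (3 + b)*(1/(2*b)) = -6 + (3 + b)/(2*b))
I(f) = 1 - 7*f/37 (I(f) = f/f + f/(((1/2)*(3 - 11*7)/7)) = 1 + f/(((1/2)*(1/7)*(3 - 77))) = 1 + f/(((1/2)*(1/7)*(-74))) = 1 + f/(-37/7) = 1 + f*(-7/37) = 1 - 7*f/37)
(-15328 + 44621)/(V(219, -103) + I(201)) = (-15328 + 44621)/(-75 + (1 - 7/37*201)) = 29293/(-75 + (1 - 1407/37)) = 29293/(-75 - 1370/37) = 29293/(-4145/37) = 29293*(-37/4145) = -1083841/4145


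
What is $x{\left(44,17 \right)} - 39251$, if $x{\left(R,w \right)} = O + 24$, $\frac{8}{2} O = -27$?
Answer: $- \frac{156935}{4} \approx -39234.0$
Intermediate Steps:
$O = - \frac{27}{4}$ ($O = \frac{1}{4} \left(-27\right) = - \frac{27}{4} \approx -6.75$)
$x{\left(R,w \right)} = \frac{69}{4}$ ($x{\left(R,w \right)} = - \frac{27}{4} + 24 = \frac{69}{4}$)
$x{\left(44,17 \right)} - 39251 = \frac{69}{4} - 39251 = - \frac{156935}{4}$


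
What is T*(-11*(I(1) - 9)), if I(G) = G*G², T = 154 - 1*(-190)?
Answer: 30272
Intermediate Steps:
T = 344 (T = 154 + 190 = 344)
I(G) = G³
T*(-11*(I(1) - 9)) = 344*(-11*(1³ - 9)) = 344*(-11*(1 - 9)) = 344*(-11*(-8)) = 344*88 = 30272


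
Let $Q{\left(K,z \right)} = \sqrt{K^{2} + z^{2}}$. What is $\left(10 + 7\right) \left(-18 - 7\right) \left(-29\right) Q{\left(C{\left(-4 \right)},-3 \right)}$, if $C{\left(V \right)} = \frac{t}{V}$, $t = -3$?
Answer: $\frac{36975 \sqrt{17}}{4} \approx 38113.0$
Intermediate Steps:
$C{\left(V \right)} = - \frac{3}{V}$
$\left(10 + 7\right) \left(-18 - 7\right) \left(-29\right) Q{\left(C{\left(-4 \right)},-3 \right)} = \left(10 + 7\right) \left(-18 - 7\right) \left(-29\right) \sqrt{\left(- \frac{3}{-4}\right)^{2} + \left(-3\right)^{2}} = 17 \left(-25\right) \left(-29\right) \sqrt{\left(\left(-3\right) \left(- \frac{1}{4}\right)\right)^{2} + 9} = \left(-425\right) \left(-29\right) \sqrt{\left(\frac{3}{4}\right)^{2} + 9} = 12325 \sqrt{\frac{9}{16} + 9} = 12325 \sqrt{\frac{153}{16}} = 12325 \frac{3 \sqrt{17}}{4} = \frac{36975 \sqrt{17}}{4}$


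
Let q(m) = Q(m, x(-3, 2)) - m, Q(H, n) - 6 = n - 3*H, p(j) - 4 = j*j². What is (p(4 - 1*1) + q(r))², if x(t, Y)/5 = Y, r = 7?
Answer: 361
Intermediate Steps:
x(t, Y) = 5*Y
p(j) = 4 + j³ (p(j) = 4 + j*j² = 4 + j³)
Q(H, n) = 6 + n - 3*H (Q(H, n) = 6 + (n - 3*H) = 6 + n - 3*H)
q(m) = 16 - 4*m (q(m) = (6 + 5*2 - 3*m) - m = (6 + 10 - 3*m) - m = (16 - 3*m) - m = 16 - 4*m)
(p(4 - 1*1) + q(r))² = ((4 + (4 - 1*1)³) + (16 - 4*7))² = ((4 + (4 - 1)³) + (16 - 28))² = ((4 + 3³) - 12)² = ((4 + 27) - 12)² = (31 - 12)² = 19² = 361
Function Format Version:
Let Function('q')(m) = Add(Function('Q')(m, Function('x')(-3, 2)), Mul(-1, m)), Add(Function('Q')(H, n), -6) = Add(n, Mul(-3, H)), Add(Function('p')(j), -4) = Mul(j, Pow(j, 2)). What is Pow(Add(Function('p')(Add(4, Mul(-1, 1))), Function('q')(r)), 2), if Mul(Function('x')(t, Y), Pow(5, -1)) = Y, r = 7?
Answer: 361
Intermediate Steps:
Function('x')(t, Y) = Mul(5, Y)
Function('p')(j) = Add(4, Pow(j, 3)) (Function('p')(j) = Add(4, Mul(j, Pow(j, 2))) = Add(4, Pow(j, 3)))
Function('Q')(H, n) = Add(6, n, Mul(-3, H)) (Function('Q')(H, n) = Add(6, Add(n, Mul(-3, H))) = Add(6, n, Mul(-3, H)))
Function('q')(m) = Add(16, Mul(-4, m)) (Function('q')(m) = Add(Add(6, Mul(5, 2), Mul(-3, m)), Mul(-1, m)) = Add(Add(6, 10, Mul(-3, m)), Mul(-1, m)) = Add(Add(16, Mul(-3, m)), Mul(-1, m)) = Add(16, Mul(-4, m)))
Pow(Add(Function('p')(Add(4, Mul(-1, 1))), Function('q')(r)), 2) = Pow(Add(Add(4, Pow(Add(4, Mul(-1, 1)), 3)), Add(16, Mul(-4, 7))), 2) = Pow(Add(Add(4, Pow(Add(4, -1), 3)), Add(16, -28)), 2) = Pow(Add(Add(4, Pow(3, 3)), -12), 2) = Pow(Add(Add(4, 27), -12), 2) = Pow(Add(31, -12), 2) = Pow(19, 2) = 361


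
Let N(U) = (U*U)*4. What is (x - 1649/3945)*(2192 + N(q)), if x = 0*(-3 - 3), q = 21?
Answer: -6523444/3945 ≈ -1653.6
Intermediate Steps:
N(U) = 4*U² (N(U) = U²*4 = 4*U²)
x = 0 (x = 0*(-6) = 0)
(x - 1649/3945)*(2192 + N(q)) = (0 - 1649/3945)*(2192 + 4*21²) = (0 - 1649*1/3945)*(2192 + 4*441) = (0 - 1649/3945)*(2192 + 1764) = -1649/3945*3956 = -6523444/3945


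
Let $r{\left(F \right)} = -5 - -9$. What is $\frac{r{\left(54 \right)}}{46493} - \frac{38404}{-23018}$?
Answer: $\frac{892804622}{535087937} \approx 1.6685$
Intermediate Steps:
$r{\left(F \right)} = 4$ ($r{\left(F \right)} = -5 + 9 = 4$)
$\frac{r{\left(54 \right)}}{46493} - \frac{38404}{-23018} = \frac{4}{46493} - \frac{38404}{-23018} = 4 \cdot \frac{1}{46493} - - \frac{19202}{11509} = \frac{4}{46493} + \frac{19202}{11509} = \frac{892804622}{535087937}$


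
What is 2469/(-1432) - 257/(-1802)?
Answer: -2040557/1290232 ≈ -1.5815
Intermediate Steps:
2469/(-1432) - 257/(-1802) = 2469*(-1/1432) - 257*(-1/1802) = -2469/1432 + 257/1802 = -2040557/1290232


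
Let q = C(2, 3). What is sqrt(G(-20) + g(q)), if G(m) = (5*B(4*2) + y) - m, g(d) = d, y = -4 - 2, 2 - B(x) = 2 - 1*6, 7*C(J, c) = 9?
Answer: sqrt(2219)/7 ≈ 6.7295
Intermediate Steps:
C(J, c) = 9/7 (C(J, c) = (1/7)*9 = 9/7)
B(x) = 6 (B(x) = 2 - (2 - 1*6) = 2 - (2 - 6) = 2 - 1*(-4) = 2 + 4 = 6)
y = -6
q = 9/7 ≈ 1.2857
G(m) = 24 - m (G(m) = (5*6 - 6) - m = (30 - 6) - m = 24 - m)
sqrt(G(-20) + g(q)) = sqrt((24 - 1*(-20)) + 9/7) = sqrt((24 + 20) + 9/7) = sqrt(44 + 9/7) = sqrt(317/7) = sqrt(2219)/7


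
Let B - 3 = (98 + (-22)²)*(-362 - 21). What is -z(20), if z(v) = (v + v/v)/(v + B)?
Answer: 21/222883 ≈ 9.4220e-5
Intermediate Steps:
B = -222903 (B = 3 + (98 + (-22)²)*(-362 - 21) = 3 + (98 + 484)*(-383) = 3 + 582*(-383) = 3 - 222906 = -222903)
z(v) = (1 + v)/(-222903 + v) (z(v) = (v + v/v)/(v - 222903) = (v + 1)/(-222903 + v) = (1 + v)/(-222903 + v))
-z(20) = -(1 + 20)/(-222903 + 20) = -21/(-222883) = -(-1)*21/222883 = -1*(-21/222883) = 21/222883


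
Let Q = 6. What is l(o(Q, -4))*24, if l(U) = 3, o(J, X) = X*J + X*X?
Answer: 72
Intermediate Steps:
o(J, X) = X**2 + J*X (o(J, X) = J*X + X**2 = X**2 + J*X)
l(o(Q, -4))*24 = 3*24 = 72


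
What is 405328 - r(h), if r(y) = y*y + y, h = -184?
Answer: 371656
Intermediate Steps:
r(y) = y + y² (r(y) = y² + y = y + y²)
405328 - r(h) = 405328 - (-184)*(1 - 184) = 405328 - (-184)*(-183) = 405328 - 1*33672 = 405328 - 33672 = 371656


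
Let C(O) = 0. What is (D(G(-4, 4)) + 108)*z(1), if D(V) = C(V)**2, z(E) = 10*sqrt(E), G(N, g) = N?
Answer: 1080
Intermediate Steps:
D(V) = 0 (D(V) = 0**2 = 0)
(D(G(-4, 4)) + 108)*z(1) = (0 + 108)*(10*sqrt(1)) = 108*(10*1) = 108*10 = 1080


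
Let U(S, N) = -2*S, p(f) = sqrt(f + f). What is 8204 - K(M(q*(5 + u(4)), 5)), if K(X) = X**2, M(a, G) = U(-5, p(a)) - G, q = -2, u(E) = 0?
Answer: 8179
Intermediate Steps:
p(f) = sqrt(2)*sqrt(f) (p(f) = sqrt(2*f) = sqrt(2)*sqrt(f))
M(a, G) = 10 - G (M(a, G) = -2*(-5) - G = 10 - G)
8204 - K(M(q*(5 + u(4)), 5)) = 8204 - (10 - 1*5)**2 = 8204 - (10 - 5)**2 = 8204 - 1*5**2 = 8204 - 1*25 = 8204 - 25 = 8179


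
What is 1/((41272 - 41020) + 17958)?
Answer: 1/18210 ≈ 5.4915e-5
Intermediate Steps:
1/((41272 - 41020) + 17958) = 1/(252 + 17958) = 1/18210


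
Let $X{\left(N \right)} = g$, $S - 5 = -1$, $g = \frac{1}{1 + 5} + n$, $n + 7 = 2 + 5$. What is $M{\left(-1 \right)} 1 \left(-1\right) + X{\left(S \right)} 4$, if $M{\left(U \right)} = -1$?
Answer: $\frac{5}{3} \approx 1.6667$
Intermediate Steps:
$n = 0$ ($n = -7 + \left(2 + 5\right) = -7 + 7 = 0$)
$g = \frac{1}{6}$ ($g = \frac{1}{1 + 5} + 0 = \frac{1}{6} + 0 = \frac{1}{6} \approx 0.16667$)
$S = 4$ ($S = 5 - 1 = 4$)
$X{\left(N \right)} = \frac{1}{6}$
$M{\left(-1 \right)} 1 \left(-1\right) + X{\left(S \right)} 4 = \left(-1\right) 1 \left(-1\right) + \frac{1}{6} \cdot 4 = \left(-1\right) \left(-1\right) + \frac{2}{3} = 1 + \frac{2}{3} = \frac{5}{3}$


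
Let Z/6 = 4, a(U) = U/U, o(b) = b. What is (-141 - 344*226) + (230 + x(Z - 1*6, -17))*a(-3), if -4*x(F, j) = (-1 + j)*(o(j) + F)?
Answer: -155301/2 ≈ -77651.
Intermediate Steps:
a(U) = 1
Z = 24 (Z = 6*4 = 24)
x(F, j) = -(-1 + j)*(F + j)/4 (x(F, j) = -(-1 + j)*(j + F)/4 = -(-1 + j)*(F + j)/4)
(-141 - 344*226) + (230 + x(Z - 1*6, -17))*a(-3) = (-141 - 344*226) + (230 + (-¼*(-17)² + (24 - 1*6)/4 + (¼)*(-17) - ¼*(24 - 1*6)*(-17)))*1 = (-141 - 77744) + (230 + (-¼*289 + (24 - 6)/4 - 17/4 - ¼*(24 - 6)*(-17)))*1 = -77885 + (230 + (-289/4 + (¼)*18 - 17/4 - ¼*18*(-17)))*1 = -77885 + (230 + (-289/4 + 9/2 - 17/4 + 153/2))*1 = -77885 + (230 + 9/2)*1 = -77885 + (469/2)*1 = -77885 + 469/2 = -155301/2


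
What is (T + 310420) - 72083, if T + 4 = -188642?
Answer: 49691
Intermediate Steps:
T = -188646 (T = -4 - 188642 = -188646)
(T + 310420) - 72083 = (-188646 + 310420) - 72083 = 121774 - 72083 = 49691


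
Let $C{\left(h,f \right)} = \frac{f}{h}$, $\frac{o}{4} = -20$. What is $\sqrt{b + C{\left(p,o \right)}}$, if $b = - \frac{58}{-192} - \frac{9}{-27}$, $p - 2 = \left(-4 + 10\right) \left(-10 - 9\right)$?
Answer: $\frac{\sqrt{38094}}{168} \approx 1.1618$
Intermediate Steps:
$p = -112$ ($p = 2 + \left(-4 + 10\right) \left(-10 - 9\right) = 2 + 6 \left(-10 - 9\right) = 2 + 6 \left(-19\right) = 2 - 114 = -112$)
$o = -80$ ($o = 4 \left(-20\right) = -80$)
$b = \frac{61}{96}$ ($b = \left(-58\right) \left(- \frac{1}{192}\right) - - \frac{1}{3} = \frac{29}{96} + \frac{1}{3} = \frac{61}{96} \approx 0.63542$)
$\sqrt{b + C{\left(p,o \right)}} = \sqrt{\frac{61}{96} - \frac{80}{-112}} = \sqrt{\frac{61}{96} - - \frac{5}{7}} = \sqrt{\frac{61}{96} + \frac{5}{7}} = \sqrt{\frac{907}{672}} = \frac{\sqrt{38094}}{168}$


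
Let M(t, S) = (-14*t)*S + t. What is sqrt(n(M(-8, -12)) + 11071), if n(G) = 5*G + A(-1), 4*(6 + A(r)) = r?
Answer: sqrt(17219)/2 ≈ 65.611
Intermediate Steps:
A(r) = -6 + r/4
M(t, S) = t - 14*S*t (M(t, S) = -14*S*t + t = t - 14*S*t)
n(G) = -25/4 + 5*G (n(G) = 5*G + (-6 + (1/4)*(-1)) = 5*G + (-6 - 1/4) = 5*G - 25/4 = -25/4 + 5*G)
sqrt(n(M(-8, -12)) + 11071) = sqrt((-25/4 + 5*(-8*(1 - 14*(-12)))) + 11071) = sqrt((-25/4 + 5*(-8*(1 + 168))) + 11071) = sqrt((-25/4 + 5*(-8*169)) + 11071) = sqrt((-25/4 + 5*(-1352)) + 11071) = sqrt((-25/4 - 6760) + 11071) = sqrt(-27065/4 + 11071) = sqrt(17219/4) = sqrt(17219)/2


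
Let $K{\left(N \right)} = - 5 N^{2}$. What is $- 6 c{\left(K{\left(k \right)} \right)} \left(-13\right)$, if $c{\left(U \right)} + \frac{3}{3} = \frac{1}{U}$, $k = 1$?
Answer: $- \frac{468}{5} \approx -93.6$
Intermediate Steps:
$c{\left(U \right)} = -1 + \frac{1}{U}$
$- 6 c{\left(K{\left(k \right)} \right)} \left(-13\right) = - 6 \frac{1 - - 5 \cdot 1^{2}}{\left(-5\right) 1^{2}} \left(-13\right) = - 6 \frac{1 - \left(-5\right) 1}{\left(-5\right) 1} \left(-13\right) = - 6 \frac{1 - -5}{-5} \left(-13\right) = - 6 \left(- \frac{1 + 5}{5}\right) \left(-13\right) = - 6 \left(\left(- \frac{1}{5}\right) 6\right) \left(-13\right) = \left(-6\right) \left(- \frac{6}{5}\right) \left(-13\right) = \frac{36}{5} \left(-13\right) = - \frac{468}{5}$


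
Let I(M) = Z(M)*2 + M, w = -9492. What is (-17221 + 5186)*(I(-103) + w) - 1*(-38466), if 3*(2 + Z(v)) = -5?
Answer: 346807643/3 ≈ 1.1560e+8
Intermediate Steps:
Z(v) = -11/3 (Z(v) = -2 + (⅓)*(-5) = -2 - 5/3 = -11/3)
I(M) = -22/3 + M (I(M) = -11/3*2 + M = -22/3 + M)
(-17221 + 5186)*(I(-103) + w) - 1*(-38466) = (-17221 + 5186)*((-22/3 - 103) - 9492) - 1*(-38466) = -12035*(-331/3 - 9492) + 38466 = -12035*(-28807/3) + 38466 = 346692245/3 + 38466 = 346807643/3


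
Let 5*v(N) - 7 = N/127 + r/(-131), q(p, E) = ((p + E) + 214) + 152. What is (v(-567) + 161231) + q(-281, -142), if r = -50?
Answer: 13407307722/83185 ≈ 1.6117e+5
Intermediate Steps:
q(p, E) = 366 + E + p (q(p, E) = ((E + p) + 214) + 152 = (214 + E + p) + 152 = 366 + E + p)
v(N) = 967/655 + N/635 (v(N) = 7/5 + (N/127 - 50/(-131))/5 = 7/5 + (N*(1/127) - 50*(-1/131))/5 = 7/5 + (N/127 + 50/131)/5 = 7/5 + (50/131 + N/127)/5 = 7/5 + (10/131 + N/635) = 967/655 + N/635)
(v(-567) + 161231) + q(-281, -142) = ((967/655 + (1/635)*(-567)) + 161231) + (366 - 142 - 281) = ((967/655 - 567/635) + 161231) - 57 = (48532/83185 + 161231) - 57 = 13412049267/83185 - 57 = 13407307722/83185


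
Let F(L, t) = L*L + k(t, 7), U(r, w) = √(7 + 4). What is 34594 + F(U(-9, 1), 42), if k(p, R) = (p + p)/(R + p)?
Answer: 242247/7 ≈ 34607.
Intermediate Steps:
U(r, w) = √11
k(p, R) = 2*p/(R + p) (k(p, R) = (2*p)/(R + p) = 2*p/(R + p))
F(L, t) = L² + 2*t/(7 + t) (F(L, t) = L*L + 2*t/(7 + t) = L² + 2*t/(7 + t))
34594 + F(U(-9, 1), 42) = 34594 + (2*42 + (√11)²*(7 + 42))/(7 + 42) = 34594 + (84 + 11*49)/49 = 34594 + (84 + 539)/49 = 34594 + (1/49)*623 = 34594 + 89/7 = 242247/7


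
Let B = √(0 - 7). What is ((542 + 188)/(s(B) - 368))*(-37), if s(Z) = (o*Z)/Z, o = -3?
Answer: 27010/371 ≈ 72.803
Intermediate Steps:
B = I*√7 (B = √(-7) = I*√7 ≈ 2.6458*I)
s(Z) = -3 (s(Z) = (-3*Z)/Z = -3)
((542 + 188)/(s(B) - 368))*(-37) = ((542 + 188)/(-3 - 368))*(-37) = (730/(-371))*(-37) = (730*(-1/371))*(-37) = -730/371*(-37) = 27010/371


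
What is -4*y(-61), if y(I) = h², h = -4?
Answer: -64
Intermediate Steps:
y(I) = 16 (y(I) = (-4)² = 16)
-4*y(-61) = -4*16 = -64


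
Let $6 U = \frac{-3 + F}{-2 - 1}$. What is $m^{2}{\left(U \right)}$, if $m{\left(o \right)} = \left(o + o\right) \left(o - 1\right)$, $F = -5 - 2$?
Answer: $\frac{1600}{6561} \approx 0.24387$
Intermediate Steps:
$F = -7$
$U = \frac{5}{9}$ ($U = \frac{\left(-3 - 7\right) \frac{1}{-2 - 1}}{6} = \frac{\left(-10\right) \frac{1}{-3}}{6} = \frac{\left(-10\right) \left(- \frac{1}{3}\right)}{6} = \frac{1}{6} \cdot \frac{10}{3} = \frac{5}{9} \approx 0.55556$)
$m{\left(o \right)} = 2 o \left(-1 + o\right)$
$m^{2}{\left(U \right)} = \left(2 \cdot \frac{5}{9} \left(-1 + \frac{5}{9}\right)\right)^{2} = \left(2 \cdot \frac{5}{9} \left(- \frac{4}{9}\right)\right)^{2} = \left(- \frac{40}{81}\right)^{2} = \frac{1600}{6561}$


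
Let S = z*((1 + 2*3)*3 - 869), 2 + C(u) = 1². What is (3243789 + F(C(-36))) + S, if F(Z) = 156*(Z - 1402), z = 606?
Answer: 2511033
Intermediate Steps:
C(u) = -1 (C(u) = -2 + 1² = -2 + 1 = -1)
F(Z) = -218712 + 156*Z (F(Z) = 156*(-1402 + Z) = -218712 + 156*Z)
S = -513888 (S = 606*((1 + 2*3)*3 - 869) = 606*((1 + 6)*3 - 869) = 606*(7*3 - 869) = 606*(21 - 869) = 606*(-848) = -513888)
(3243789 + F(C(-36))) + S = (3243789 + (-218712 + 156*(-1))) - 513888 = (3243789 + (-218712 - 156)) - 513888 = (3243789 - 218868) - 513888 = 3024921 - 513888 = 2511033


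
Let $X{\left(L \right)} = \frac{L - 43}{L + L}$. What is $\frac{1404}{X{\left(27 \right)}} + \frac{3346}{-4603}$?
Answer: $- \frac{43629323}{9206} \approx -4739.2$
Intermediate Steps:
$X{\left(L \right)} = \frac{-43 + L}{2 L}$
$\frac{1404}{X{\left(27 \right)}} + \frac{3346}{-4603} = \frac{1404}{\frac{1}{2} \cdot \frac{1}{27} \left(-43 + 27\right)} + \frac{3346}{-4603} = \frac{1404}{\frac{1}{2} \cdot \frac{1}{27} \left(-16\right)} + 3346 \left(- \frac{1}{4603}\right) = \frac{1404}{- \frac{8}{27}} - \frac{3346}{4603} = 1404 \left(- \frac{27}{8}\right) - \frac{3346}{4603} = - \frac{9477}{2} - \frac{3346}{4603} = - \frac{43629323}{9206}$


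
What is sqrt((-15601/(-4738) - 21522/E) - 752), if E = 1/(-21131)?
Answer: sqrt(10209208534883258)/4738 ≈ 21326.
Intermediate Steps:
E = -1/21131 ≈ -4.7324e-5
sqrt((-15601/(-4738) - 21522/E) - 752) = sqrt((-15601/(-4738) - 21522/(-1/21131)) - 752) = sqrt((-15601*(-1/4738) - 21522*(-21131)) - 752) = sqrt((15601/4738 + 454781382) - 752) = sqrt(2154754203517/4738 - 752) = sqrt(2154750640541/4738) = sqrt(10209208534883258)/4738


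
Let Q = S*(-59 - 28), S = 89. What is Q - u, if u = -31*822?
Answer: 17739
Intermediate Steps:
Q = -7743 (Q = 89*(-59 - 28) = 89*(-87) = -7743)
u = -25482
Q - u = -7743 - 1*(-25482) = -7743 + 25482 = 17739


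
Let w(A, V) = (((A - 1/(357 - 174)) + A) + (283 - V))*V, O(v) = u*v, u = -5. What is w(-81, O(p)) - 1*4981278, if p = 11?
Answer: -913345259/183 ≈ -4.9910e+6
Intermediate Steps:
O(v) = -5*v
w(A, V) = V*(51788/183 - V + 2*A) (w(A, V) = (((A - 1/183) + A) + (283 - V))*V = (((-1/183 + A) + A) + (283 - V))*V = ((-1/183 + 2*A) + (283 - V))*V = (51788/183 - V + 2*A)*V = V*(51788/183 - V + 2*A))
w(-81, O(p)) - 1*4981278 = (-5*11)*(51788 - (-915)*11 + 366*(-81))/183 - 1*4981278 = (1/183)*(-55)*(51788 - 183*(-55) - 29646) - 4981278 = (1/183)*(-55)*(51788 + 10065 - 29646) - 4981278 = (1/183)*(-55)*32207 - 4981278 = -1771385/183 - 4981278 = -913345259/183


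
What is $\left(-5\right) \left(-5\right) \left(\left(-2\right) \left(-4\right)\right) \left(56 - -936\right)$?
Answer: $198400$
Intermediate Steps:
$\left(-5\right) \left(-5\right) \left(\left(-2\right) \left(-4\right)\right) \left(56 - -936\right) = 25 \cdot 8 \left(56 + 936\right) = 200 \cdot 992 = 198400$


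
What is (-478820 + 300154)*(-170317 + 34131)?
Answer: 24331807876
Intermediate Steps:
(-478820 + 300154)*(-170317 + 34131) = -178666*(-136186) = 24331807876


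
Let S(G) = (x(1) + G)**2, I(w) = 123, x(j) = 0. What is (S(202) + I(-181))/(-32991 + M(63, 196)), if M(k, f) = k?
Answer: -40927/32928 ≈ -1.2429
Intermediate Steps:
S(G) = G**2 (S(G) = (0 + G)**2 = G**2)
(S(202) + I(-181))/(-32991 + M(63, 196)) = (202**2 + 123)/(-32991 + 63) = (40804 + 123)/(-32928) = 40927*(-1/32928) = -40927/32928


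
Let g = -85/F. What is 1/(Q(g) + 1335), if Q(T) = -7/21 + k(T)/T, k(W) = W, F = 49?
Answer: 3/4007 ≈ 0.00074869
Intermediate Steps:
g = -85/49 ≈ -1.7347
Q(T) = ⅔ (Q(T) = -7/21 + T/T = -7*1/21 + 1 = -⅓ + 1 = ⅔)
1/(Q(g) + 1335) = 1/(⅔ + 1335) = 1/(4007/3) = 3/4007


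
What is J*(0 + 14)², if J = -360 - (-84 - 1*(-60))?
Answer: -65856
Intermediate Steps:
J = -336 (J = -360 - (-84 + 60) = -360 - 1*(-24) = -360 + 24 = -336)
J*(0 + 14)² = -336*(0 + 14)² = -336*14² = -336*196 = -65856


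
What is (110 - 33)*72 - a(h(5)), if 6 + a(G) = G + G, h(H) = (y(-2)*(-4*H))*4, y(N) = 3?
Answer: 6030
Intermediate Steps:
h(H) = -48*H (h(H) = (3*(-4*H))*4 = -12*H*4 = -48*H)
a(G) = -6 + 2*G (a(G) = -6 + (G + G) = -6 + 2*G)
(110 - 33)*72 - a(h(5)) = (110 - 33)*72 - (-6 + 2*(-48*5)) = 77*72 - (-6 + 2*(-240)) = 5544 - (-6 - 480) = 5544 - 1*(-486) = 5544 + 486 = 6030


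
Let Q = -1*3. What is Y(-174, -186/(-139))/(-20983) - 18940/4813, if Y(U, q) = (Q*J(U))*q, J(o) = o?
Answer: -55708408576/14037773881 ≈ -3.9685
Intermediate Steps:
Q = -3
Y(U, q) = -3*U*q (Y(U, q) = (-3*U)*q = -3*U*q)
Y(-174, -186/(-139))/(-20983) - 18940/4813 = -3*(-174)*(-186/(-139))/(-20983) - 18940/4813 = -3*(-174)*(-186*(-1/139))*(-1/20983) - 18940*1/4813 = -3*(-174)*186/139*(-1/20983) - 18940/4813 = (97092/139)*(-1/20983) - 18940/4813 = -97092/2916637 - 18940/4813 = -55708408576/14037773881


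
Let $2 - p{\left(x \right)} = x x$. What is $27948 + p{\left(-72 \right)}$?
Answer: $22766$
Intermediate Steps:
$p{\left(x \right)} = 2 - x^{2}$ ($p{\left(x \right)} = 2 - x x = 2 - x^{2}$)
$27948 + p{\left(-72 \right)} = 27948 + \left(2 - \left(-72\right)^{2}\right) = 27948 + \left(2 - 5184\right) = 27948 - 5182 = 22766$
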